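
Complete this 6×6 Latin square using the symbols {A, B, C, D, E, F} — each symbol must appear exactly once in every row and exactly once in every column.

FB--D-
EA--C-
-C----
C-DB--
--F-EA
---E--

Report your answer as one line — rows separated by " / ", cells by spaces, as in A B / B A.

(r2,c3): row 2 has {A,C,E}; column 3 has {D,F}, so it must be B.
(r5,c2): row 5 has {A,E,F}; column 2 has {A,B,C}, so it must be D.
(r5,c4): row 5 has {A,D,E,F}; column 4 has {B,E}, so it must be C.
(r6,c2): row 6 has {E}; column 2 has {A,B,C,D}, so it must be F.
(r1,c4): row 1 has {B,D,F}; column 4 has {B,C,E}, so it must be A.
(r4,c2): row 4 has {B,C,D}; column 2 has {A,B,C,D,F}, so it must be E.
(r4,c6): row 4 has {B,C,D,E}; column 6 has {A}, so it must be F.
(r5,c1): row 5 has {A,C,D,E,F}; column 1 has {C,E,F}, so it must be B.
(r2,c6): row 2 has {A,B,C,E}; column 6 has {A,F}, so it must be D.
(r4,c5): row 4 has {B,C,D,E,F}; column 5 has {C,D,E}, so it must be A.
(r6,c5): row 6 has {E,F}; column 5 has {A,C,D,E}, so it must be B.
(r6,c6): row 6 has {B,E,F}; column 6 has {A,D,F}, so it must be C.
(r1,c6): row 1 has {A,B,D,F}; column 6 has {A,C,D,F}, so it must be E.
(r2,c4): row 2 has {A,B,C,D,E}; column 4 has {A,B,C,E}, so it must be F.
(r3,c4): row 3 has {C}; column 4 has {A,B,C,E,F}, so it must be D.
(r3,c5): row 3 has {C,D}; column 5 has {A,B,C,D,E}, so it must be F.
(r3,c6): row 3 has {C,D,F}; column 6 has {A,C,D,E,F}, so it must be B.
(r6,c3): row 6 has {B,C,E,F}; column 3 has {B,D,F}, so it must be A.
(r1,c3): row 1 has {A,B,D,E,F}; column 3 has {A,B,D,F}, so it must be C.
(r3,c1): row 3 has {B,C,D,F}; column 1 has {B,C,E,F}, so it must be A.
(r3,c3): row 3 has {A,B,C,D,F}; column 3 has {A,B,C,D,F}, so it must be E.
(r6,c1): row 6 has {A,B,C,E,F}; column 1 has {A,B,C,E,F}, so it must be D.

F B C A D E / E A B F C D / A C E D F B / C E D B A F / B D F C E A / D F A E B C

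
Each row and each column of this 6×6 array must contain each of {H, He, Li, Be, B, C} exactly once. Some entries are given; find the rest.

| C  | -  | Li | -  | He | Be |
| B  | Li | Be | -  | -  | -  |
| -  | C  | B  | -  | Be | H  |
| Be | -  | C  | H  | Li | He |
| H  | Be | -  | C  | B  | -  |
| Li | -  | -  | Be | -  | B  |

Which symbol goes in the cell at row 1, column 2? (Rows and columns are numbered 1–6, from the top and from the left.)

H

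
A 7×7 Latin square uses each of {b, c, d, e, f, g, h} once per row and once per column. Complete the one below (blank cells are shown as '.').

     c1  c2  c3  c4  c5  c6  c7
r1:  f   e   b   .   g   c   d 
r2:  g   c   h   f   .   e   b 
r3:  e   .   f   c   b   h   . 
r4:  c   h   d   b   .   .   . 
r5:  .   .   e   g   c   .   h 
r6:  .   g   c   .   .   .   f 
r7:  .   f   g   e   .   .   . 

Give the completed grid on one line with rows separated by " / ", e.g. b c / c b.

(r1,c4) = h
(r2,c5) = d
(r3,c2) = d
(r3,c7) = g
(r4,c7) = e
(r5,c2) = b
(r6,c4) = d
(r6,c6) = b
(r7,c5) = h
(r7,c6) = d
(r7,c7) = c
(r4,c5) = f
(r4,c6) = g
(r5,c1) = d
(r5,c6) = f
(r6,c1) = h
(r6,c5) = e
(r7,c1) = b

f e b h g c d / g c h f d e b / e d f c b h g / c h d b f g e / d b e g c f h / h g c d e b f / b f g e h d c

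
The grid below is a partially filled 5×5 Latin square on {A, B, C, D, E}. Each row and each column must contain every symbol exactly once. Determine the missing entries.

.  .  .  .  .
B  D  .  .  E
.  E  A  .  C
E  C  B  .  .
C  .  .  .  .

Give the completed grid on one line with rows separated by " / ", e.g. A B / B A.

(r2,c3) = C
(r2,c4) = A
(r3,c1) = D
(r3,c4) = B
(r4,c4) = D
(r4,c5) = A
(r5,c4) = E
(r1,c1) = A
(r1,c2) = B
(r1,c4) = C
(r1,c5) = D
(r5,c2) = A
(r5,c3) = D
(r5,c5) = B
(r1,c3) = E

A B E C D / B D C A E / D E A B C / E C B D A / C A D E B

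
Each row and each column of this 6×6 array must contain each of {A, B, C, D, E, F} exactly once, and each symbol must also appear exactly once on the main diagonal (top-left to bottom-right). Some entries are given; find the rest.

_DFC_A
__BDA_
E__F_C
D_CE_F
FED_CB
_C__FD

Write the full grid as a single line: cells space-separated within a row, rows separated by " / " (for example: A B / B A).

(r1,c1) = B
(r1,c5) = E
(r2,c1) = C
(r2,c2) = F
(r2,c6) = E
(r3,c3) = A
(r4,c5) = B
(r5,c4) = A
(r6,c1) = A
(r6,c3) = E
(r6,c4) = B
(r3,c2) = B
(r3,c5) = D
(r4,c2) = A

B D F C E A / C F B D A E / E B A F D C / D A C E B F / F E D A C B / A C E B F D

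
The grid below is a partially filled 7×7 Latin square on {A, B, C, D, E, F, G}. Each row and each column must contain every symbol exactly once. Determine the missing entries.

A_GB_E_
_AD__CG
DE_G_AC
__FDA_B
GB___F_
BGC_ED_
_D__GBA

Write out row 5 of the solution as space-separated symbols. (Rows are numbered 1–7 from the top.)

G B A C D F E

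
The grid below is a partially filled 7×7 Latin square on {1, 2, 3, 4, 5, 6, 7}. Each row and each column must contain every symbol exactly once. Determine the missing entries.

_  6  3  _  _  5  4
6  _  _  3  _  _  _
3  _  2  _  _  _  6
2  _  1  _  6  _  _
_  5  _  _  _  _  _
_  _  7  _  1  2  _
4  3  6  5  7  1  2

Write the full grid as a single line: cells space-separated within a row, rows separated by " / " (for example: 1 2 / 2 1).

At row 1, column 5: row 1 has {3,4,5,6}; column 5 has {1,6,7}; that leaves 2.
At row 5, column 3: row 5 has {5}; column 3 has {1,2,3,6,7}; that leaves 4.
At row 5, column 5: row 5 has {4,5}; column 5 has {1,2,6,7}; that leaves 3.
At row 6, column 1: row 6 has {1,2,7}; column 1 has {2,3,4,6}; that leaves 5.
At row 6, column 2: row 6 has {1,2,5,7}; column 2 has {3,5,6}; that leaves 4.
At row 6, column 4: row 6 has {1,2,4,5,7}; column 4 has {3,5}; that leaves 6.
At row 6, column 7: row 6 has {1,2,4,5,6,7}; column 7 has {2,4,6}; that leaves 3.
At row 2, column 3: row 2 has {3,6}; column 3 has {1,2,3,4,6,7}; that leaves 5.
At row 2, column 5: row 2 has {3,5,6}; column 5 has {1,2,3,6,7}; that leaves 4.
At row 2, column 6: row 2 has {3,4,5,6}; column 6 has {1,2,5}; that leaves 7.
At row 2, column 7: row 2 has {3,4,5,6,7}; column 7 has {2,3,4,6}; that leaves 1.
At row 3, column 5: row 3 has {2,3,6}; column 5 has {1,2,3,4,6,7}; that leaves 5.
At row 3, column 6: row 3 has {2,3,5,6}; column 6 has {1,2,5,7}; that leaves 4.
At row 4, column 2: row 4 has {1,2,6}; column 2 has {3,4,5,6}; that leaves 7.
At row 4, column 4: row 4 has {1,2,6,7}; column 4 has {3,5,6}; that leaves 4.
At row 4, column 6: row 4 has {1,2,4,6,7}; column 6 has {1,2,4,5,7}; that leaves 3.
At row 4, column 7: row 4 has {1,2,3,4,6,7}; column 7 has {1,2,3,4,6}; that leaves 5.
At row 5, column 6: row 5 has {3,4,5}; column 6 has {1,2,3,4,5,7}; that leaves 6.
At row 5, column 7: row 5 has {3,4,5,6}; column 7 has {1,2,3,4,5,6}; that leaves 7.
At row 2, column 2: row 2 has {1,3,4,5,6,7}; column 2 has {3,4,5,6,7}; that leaves 2.
At row 3, column 2: row 3 has {2,3,4,5,6}; column 2 has {2,3,4,5,6,7}; that leaves 1.
At row 3, column 4: row 3 has {1,2,3,4,5,6}; column 4 has {3,4,5,6}; that leaves 7.
At row 5, column 1: row 5 has {3,4,5,6,7}; column 1 has {2,3,4,5,6}; that leaves 1.
At row 5, column 4: row 5 has {1,3,4,5,6,7}; column 4 has {3,4,5,6,7}; that leaves 2.
At row 1, column 1: row 1 has {2,3,4,5,6}; column 1 has {1,2,3,4,5,6}; that leaves 7.
At row 1, column 4: row 1 has {2,3,4,5,6,7}; column 4 has {2,3,4,5,6,7}; that leaves 1.

7 6 3 1 2 5 4 / 6 2 5 3 4 7 1 / 3 1 2 7 5 4 6 / 2 7 1 4 6 3 5 / 1 5 4 2 3 6 7 / 5 4 7 6 1 2 3 / 4 3 6 5 7 1 2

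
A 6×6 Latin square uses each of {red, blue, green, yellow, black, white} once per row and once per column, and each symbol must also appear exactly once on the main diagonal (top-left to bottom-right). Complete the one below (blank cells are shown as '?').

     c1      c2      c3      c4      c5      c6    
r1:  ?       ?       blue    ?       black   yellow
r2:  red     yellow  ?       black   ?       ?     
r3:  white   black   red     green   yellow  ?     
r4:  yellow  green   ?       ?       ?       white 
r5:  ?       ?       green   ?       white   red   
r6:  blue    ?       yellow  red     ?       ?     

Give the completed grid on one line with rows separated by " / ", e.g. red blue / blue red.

row 1 has {blue,yellow,black}; column 1 has {red,blue,yellow,white}; the diagonal has {red,yellow,white} — only green is left for (r1,c1).
row 1 has {blue,green,yellow,black}; column 4 has {red,green,black} — only white is left for (r1,c4).
row 2 has {red,yellow,black}; column 3 has {red,blue,green,yellow} — only white is left for (r2,c3).
row 3 has {red,green,yellow,black,white}; column 6 has {red,yellow,white} — only blue is left for (r3,c6).
row 4 has {green,yellow,white}; column 3 has {red,blue,green,yellow,white} — only black is left for (r4,c3).
row 4 has {green,yellow,black,white}; column 4 has {red,green,black,white}; the diagonal has {red,green,yellow,white} — only blue is left for (r4,c4).
row 4 has {blue,green,yellow,black,white}; column 5 has {yellow,black,white} — only red is left for (r4,c5).
row 5 has {red,green,white}; column 1 has {red,blue,green,yellow,white} — only black is left for (r5,c1).
row 5 has {red,green,black,white}; column 2 has {green,yellow,black} — only blue is left for (r5,c2).
row 5 has {red,blue,green,black,white}; column 4 has {red,blue,green,black,white} — only yellow is left for (r5,c4).
row 6 has {red,blue,yellow}; column 2 has {blue,green,yellow,black} — only white is left for (r6,c2).
row 6 has {red,blue,yellow,white}; column 5 has {red,yellow,black,white} — only green is left for (r6,c5).
row 6 has {red,blue,green,yellow,white}; column 6 has {red,blue,yellow,white}; the diagonal has {red,blue,green,yellow,white} — only black is left for (r6,c6).
row 1 has {blue,green,yellow,black,white}; column 2 has {blue,green,yellow,black,white} — only red is left for (r1,c2).
row 2 has {red,yellow,black,white}; column 5 has {red,green,yellow,black,white} — only blue is left for (r2,c5).
row 2 has {red,blue,yellow,black,white}; column 6 has {red,blue,yellow,black,white} — only green is left for (r2,c6).

green red blue white black yellow / red yellow white black blue green / white black red green yellow blue / yellow green black blue red white / black blue green yellow white red / blue white yellow red green black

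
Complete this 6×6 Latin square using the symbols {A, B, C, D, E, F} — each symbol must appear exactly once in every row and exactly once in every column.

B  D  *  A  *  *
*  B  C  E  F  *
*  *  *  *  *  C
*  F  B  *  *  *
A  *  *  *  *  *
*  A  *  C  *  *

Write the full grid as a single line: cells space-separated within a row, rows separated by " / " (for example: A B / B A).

(r2,c1): row 2 has {B,C,E,F}; column 1 has {A,B}, so it must be D.
(r2,c6): row 2 has {B,C,D,E,F}; column 6 has {C}, so it must be A.
(r3,c2): row 3 has {C}; column 2 has {A,B,D,F}, so it must be E.
(r4,c4): row 4 has {B,F}; column 4 has {A,C,E}, so it must be D.
(r4,c6): row 4 has {B,D,F}; column 6 has {A,C}, so it must be E.
(r5,c2): row 5 has {A}; column 2 has {A,B,D,E,F}, so it must be C.
(r1,c6): row 1 has {A,B,D}; column 6 has {A,C,E}, so it must be F.
(r3,c1): row 3 has {C,E}; column 1 has {A,B,D}, so it must be F.
(r3,c4): row 3 has {C,E,F}; column 4 has {A,C,D,E}, so it must be B.
(r4,c1): row 4 has {B,D,E,F}; column 1 has {A,B,D,F}, so it must be C.
(r4,c5): row 4 has {B,C,D,E,F}; column 5 has {F}, so it must be A.
(r5,c4): row 5 has {A,C}; column 4 has {A,B,C,D,E}, so it must be F.
(r6,c1): row 6 has {A,C}; column 1 has {A,B,C,D,F}, so it must be E.
(r1,c3): row 1 has {A,B,D,F}; column 3 has {B,C}, so it must be E.
(r1,c5): row 1 has {A,B,D,E,F}; column 5 has {A,F}, so it must be C.
(r3,c5): row 3 has {B,C,E,F}; column 5 has {A,C,F}, so it must be D.
(r5,c3): row 5 has {A,C,F}; column 3 has {B,C,E}, so it must be D.
(r5,c6): row 5 has {A,C,D,F}; column 6 has {A,C,E,F}, so it must be B.
(r6,c3): row 6 has {A,C,E}; column 3 has {B,C,D,E}, so it must be F.
(r6,c5): row 6 has {A,C,E,F}; column 5 has {A,C,D,F}, so it must be B.
(r6,c6): row 6 has {A,B,C,E,F}; column 6 has {A,B,C,E,F}, so it must be D.
(r3,c3): row 3 has {B,C,D,E,F}; column 3 has {B,C,D,E,F}, so it must be A.
(r5,c5): row 5 has {A,B,C,D,F}; column 5 has {A,B,C,D,F}, so it must be E.

B D E A C F / D B C E F A / F E A B D C / C F B D A E / A C D F E B / E A F C B D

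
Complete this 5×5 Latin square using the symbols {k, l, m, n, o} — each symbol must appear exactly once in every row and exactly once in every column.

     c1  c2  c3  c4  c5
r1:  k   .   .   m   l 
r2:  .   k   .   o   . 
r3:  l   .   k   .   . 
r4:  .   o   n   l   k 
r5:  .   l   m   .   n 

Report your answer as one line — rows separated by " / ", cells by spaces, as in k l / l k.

k n o m l / n k l o m / l m k n o / m o n l k / o l m k n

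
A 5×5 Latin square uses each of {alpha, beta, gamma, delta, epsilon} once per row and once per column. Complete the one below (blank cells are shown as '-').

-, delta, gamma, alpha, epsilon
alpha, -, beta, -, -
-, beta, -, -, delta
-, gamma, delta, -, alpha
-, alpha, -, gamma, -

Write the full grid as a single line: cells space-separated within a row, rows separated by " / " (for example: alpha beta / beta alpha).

beta delta gamma alpha epsilon / alpha epsilon beta delta gamma / gamma beta alpha epsilon delta / epsilon gamma delta beta alpha / delta alpha epsilon gamma beta

(r1,c1): row 1 has {alpha,gamma,delta,epsilon}; column 1 has {alpha}, so it must be beta.
(r2,c2): row 2 has {alpha,beta}; column 2 has {alpha,beta,gamma,delta}, so it must be epsilon.
(r2,c4): row 2 has {alpha,beta,epsilon}; column 4 has {alpha,gamma}, so it must be delta.
(r2,c5): row 2 has {alpha,beta,delta,epsilon}; column 5 has {alpha,delta,epsilon}, so it must be gamma.
(r3,c4): row 3 has {beta,delta}; column 4 has {alpha,gamma,delta}, so it must be epsilon.
(r4,c1): row 4 has {alpha,gamma,delta}; column 1 has {alpha,beta}, so it must be epsilon.
(r4,c4): row 4 has {alpha,gamma,delta,epsilon}; column 4 has {alpha,gamma,delta,epsilon}, so it must be beta.
(r5,c1): row 5 has {alpha,gamma}; column 1 has {alpha,beta,epsilon}, so it must be delta.
(r5,c3): row 5 has {alpha,gamma,delta}; column 3 has {beta,gamma,delta}, so it must be epsilon.
(r5,c5): row 5 has {alpha,gamma,delta,epsilon}; column 5 has {alpha,gamma,delta,epsilon}, so it must be beta.
(r3,c1): row 3 has {beta,delta,epsilon}; column 1 has {alpha,beta,delta,epsilon}, so it must be gamma.
(r3,c3): row 3 has {beta,gamma,delta,epsilon}; column 3 has {beta,gamma,delta,epsilon}, so it must be alpha.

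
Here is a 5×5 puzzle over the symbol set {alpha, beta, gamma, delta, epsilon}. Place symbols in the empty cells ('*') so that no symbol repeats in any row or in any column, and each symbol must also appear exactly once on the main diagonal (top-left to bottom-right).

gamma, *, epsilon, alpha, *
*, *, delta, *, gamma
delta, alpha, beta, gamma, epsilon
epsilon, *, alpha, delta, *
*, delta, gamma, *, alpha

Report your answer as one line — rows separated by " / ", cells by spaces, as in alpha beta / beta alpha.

(r1,c2) = beta
(r1,c5) = delta
(r2,c2) = epsilon
(r2,c4) = beta
(r4,c2) = gamma
(r4,c5) = beta
(r5,c1) = beta
(r5,c4) = epsilon
(r2,c1) = alpha

gamma beta epsilon alpha delta / alpha epsilon delta beta gamma / delta alpha beta gamma epsilon / epsilon gamma alpha delta beta / beta delta gamma epsilon alpha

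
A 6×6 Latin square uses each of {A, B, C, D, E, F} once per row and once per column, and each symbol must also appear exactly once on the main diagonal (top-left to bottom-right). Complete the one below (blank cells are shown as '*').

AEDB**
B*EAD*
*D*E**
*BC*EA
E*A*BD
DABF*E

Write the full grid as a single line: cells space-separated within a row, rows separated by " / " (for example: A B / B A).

row 3 has {D,E}; column 3 has {A,B,C,D,E}; the diagonal has {A,B,E} — only F is left for (r3,c3).
row 4 has {A,B,C,E}; column 1 has {A,B,D,E} — only F is left for (r4,c1).
row 4 has {A,B,C,E,F}; column 4 has {A,B,E,F}; the diagonal has {A,B,E,F} — only D is left for (r4,c4).
row 5 has {A,B,D,E}; column 4 has {A,B,D,E,F} — only C is left for (r5,c4).
row 6 has {A,B,D,E,F}; column 5 has {B,D,E} — only C is left for (r6,c5).
row 1 has {A,B,D,E}; column 5 has {B,C,D,E} — only F is left for (r1,c5).
row 1 has {A,B,D,E,F}; column 6 has {A,D,E} — only C is left for (r1,c6).
row 2 has {A,B,D,E}; column 2 has {A,B,D,E}; the diagonal has {A,B,D,E,F} — only C is left for (r2,c2).
row 2 has {A,B,C,D,E}; column 6 has {A,C,D,E} — only F is left for (r2,c6).
row 3 has {D,E,F}; column 1 has {A,B,D,E,F} — only C is left for (r3,c1).
row 3 has {C,D,E,F}; column 5 has {B,C,D,E,F} — only A is left for (r3,c5).
row 3 has {A,C,D,E,F}; column 6 has {A,C,D,E,F} — only B is left for (r3,c6).
row 5 has {A,B,C,D,E}; column 2 has {A,B,C,D,E} — only F is left for (r5,c2).

A E D B F C / B C E A D F / C D F E A B / F B C D E A / E F A C B D / D A B F C E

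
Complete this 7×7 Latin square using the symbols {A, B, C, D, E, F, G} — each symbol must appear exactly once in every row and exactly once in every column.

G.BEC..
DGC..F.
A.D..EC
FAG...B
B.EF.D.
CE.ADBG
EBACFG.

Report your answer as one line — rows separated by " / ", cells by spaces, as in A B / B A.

G D B E C A F / D G C B A F E / A F D G B E C / F A G D E C B / B C E F G D A / C E F A D B G / E B A C F G D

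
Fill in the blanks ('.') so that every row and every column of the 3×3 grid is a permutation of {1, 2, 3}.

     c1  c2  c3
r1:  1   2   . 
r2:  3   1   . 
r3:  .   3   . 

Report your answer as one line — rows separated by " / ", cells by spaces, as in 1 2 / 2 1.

1 2 3 / 3 1 2 / 2 3 1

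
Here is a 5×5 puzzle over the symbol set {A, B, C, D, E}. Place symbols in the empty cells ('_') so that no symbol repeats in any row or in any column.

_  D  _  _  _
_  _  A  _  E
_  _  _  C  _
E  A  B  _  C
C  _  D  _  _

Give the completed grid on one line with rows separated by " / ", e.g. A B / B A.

B D C E A / D C A B E / A B E C D / E A B D C / C E D A B

(r3,c3) = E
(r4,c4) = D
(r1,c3) = C
(r2,c4) = B
(r3,c2) = B
(r5,c2) = E
(r5,c4) = A
(r5,c5) = B
(r1,c4) = E
(r1,c5) = A
(r2,c1) = D
(r2,c2) = C
(r3,c1) = A
(r3,c5) = D
(r1,c1) = B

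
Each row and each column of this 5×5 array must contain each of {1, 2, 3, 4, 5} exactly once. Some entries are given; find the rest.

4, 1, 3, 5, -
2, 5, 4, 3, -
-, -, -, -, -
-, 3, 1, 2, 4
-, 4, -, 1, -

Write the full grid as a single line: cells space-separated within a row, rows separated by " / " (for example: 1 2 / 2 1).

4 1 3 5 2 / 2 5 4 3 1 / 1 2 5 4 3 / 5 3 1 2 4 / 3 4 2 1 5

(r1,c5) = 2
(r2,c5) = 1
(r3,c2) = 2
(r3,c3) = 5
(r3,c4) = 4
(r3,c5) = 3
(r4,c1) = 5
(r5,c1) = 3
(r5,c3) = 2
(r5,c5) = 5
(r3,c1) = 1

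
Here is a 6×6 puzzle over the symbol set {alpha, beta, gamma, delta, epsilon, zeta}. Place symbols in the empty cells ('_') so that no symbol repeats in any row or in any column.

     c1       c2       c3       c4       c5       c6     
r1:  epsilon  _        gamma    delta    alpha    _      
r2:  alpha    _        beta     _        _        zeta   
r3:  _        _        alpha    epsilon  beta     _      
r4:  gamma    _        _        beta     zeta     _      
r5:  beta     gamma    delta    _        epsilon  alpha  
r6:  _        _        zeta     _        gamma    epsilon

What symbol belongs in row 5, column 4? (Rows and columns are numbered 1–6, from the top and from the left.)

Cell (r1,c6): row 1 has {alpha,gamma,delta,epsilon}; column 6 has {alpha,epsilon,zeta} → beta.
Cell (r2,c4): row 2 has {alpha,beta,zeta}; column 4 has {beta,delta,epsilon} → gamma.
Cell (r2,c5): row 2 has {alpha,beta,gamma,zeta}; column 5 has {alpha,beta,gamma,epsilon,zeta} → delta.
Cell (r4,c3): row 4 has {beta,gamma,zeta}; column 3 has {alpha,beta,gamma,delta,zeta} → epsilon.
Cell (r4,c6): row 4 has {beta,gamma,epsilon,zeta}; column 6 has {alpha,beta,epsilon,zeta} → delta.
Cell (r5,c4): row 5 has {alpha,beta,gamma,delta,epsilon}; column 4 has {beta,gamma,delta,epsilon} → zeta.

zeta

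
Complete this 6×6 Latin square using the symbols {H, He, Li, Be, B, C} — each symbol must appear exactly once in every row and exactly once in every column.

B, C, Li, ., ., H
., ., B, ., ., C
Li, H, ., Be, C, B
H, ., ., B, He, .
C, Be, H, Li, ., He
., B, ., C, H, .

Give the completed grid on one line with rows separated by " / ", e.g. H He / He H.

B C Li He Be H / Be He B H Li C / Li H He Be C B / H Li C B He Be / C Be H Li B He / He B Be C H Li

Cell (r1,c4): row 1 has {H,Li,B,C}; column 4 has {Li,Be,B,C} → He.
Cell (r1,c5): row 1 has {H,He,Li,B,C}; column 5 has {H,He,C} → Be.
Cell (r2,c4): row 2 has {B,C}; column 4 has {He,Li,Be,B,C} → H.
Cell (r2,c5): row 2 has {H,B,C}; column 5 has {H,He,Be,C} → Li.
Cell (r3,c3): row 3 has {H,Li,Be,B,C}; column 3 has {H,Li,B} → He.
Cell (r4,c2): row 4 has {H,He,B}; column 2 has {H,Be,B,C} → Li.
Cell (r4,c6): row 4 has {H,He,Li,B}; column 6 has {H,He,B,C} → Be.
Cell (r5,c5): row 5 has {H,He,Li,Be,C}; column 5 has {H,He,Li,Be,C} → B.
Cell (r6,c3): row 6 has {H,B,C}; column 3 has {H,He,Li,B} → Be.
Cell (r6,c6): row 6 has {H,Be,B,C}; column 6 has {H,He,Be,B,C} → Li.
Cell (r2,c2): row 2 has {H,Li,B,C}; column 2 has {H,Li,Be,B,C} → He.
Cell (r4,c3): row 4 has {H,He,Li,Be,B}; column 3 has {H,He,Li,Be,B} → C.
Cell (r6,c1): row 6 has {H,Li,Be,B,C}; column 1 has {H,Li,B,C} → He.
Cell (r2,c1): row 2 has {H,He,Li,B,C}; column 1 has {H,He,Li,B,C} → Be.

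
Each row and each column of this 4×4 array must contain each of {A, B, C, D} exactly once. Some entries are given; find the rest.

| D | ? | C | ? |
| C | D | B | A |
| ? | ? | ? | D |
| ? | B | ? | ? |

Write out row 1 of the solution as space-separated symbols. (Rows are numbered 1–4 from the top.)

row 1 has {C,D}; column 2 has {B,D} — only A is left for (r1,c2).
row 1 has {A,C,D}; column 4 has {A,D} — only B is left for (r1,c4).

D A C B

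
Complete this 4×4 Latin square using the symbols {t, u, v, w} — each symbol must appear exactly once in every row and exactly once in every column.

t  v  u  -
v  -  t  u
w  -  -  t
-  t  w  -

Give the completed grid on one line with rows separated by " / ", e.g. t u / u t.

(r1,c4) = w
(r2,c2) = w
(r3,c2) = u
(r3,c3) = v
(r4,c1) = u
(r4,c4) = v

t v u w / v w t u / w u v t / u t w v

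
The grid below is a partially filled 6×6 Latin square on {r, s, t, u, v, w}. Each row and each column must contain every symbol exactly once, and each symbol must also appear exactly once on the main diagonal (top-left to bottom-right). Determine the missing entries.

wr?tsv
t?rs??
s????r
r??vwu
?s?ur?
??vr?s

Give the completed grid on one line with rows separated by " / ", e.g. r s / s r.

w r u t s v / t u r s v w / s v t w u r / r t s v w u / v s w u r t / u w v r t s

At row 1, column 3: row 1 has {r,s,t,v,w}; column 3 has {r,v}; that leaves u.
At row 2, column 2: row 2 has {r,s,t}; column 2 has {r,s}; the diagonal has {r,s,v,w}; that leaves u.
At row 2, column 5: row 2 has {r,s,t,u}; column 5 has {r,s,w}; that leaves v.
At row 2, column 6: row 2 has {r,s,t,u,v}; column 6 has {r,s,u,v}; that leaves w.
At row 3, column 3: row 3 has {r,s}; column 3 has {r,u,v}; the diagonal has {r,s,u,v,w}; that leaves t.
At row 3, column 4: row 3 has {r,s,t}; column 4 has {r,s,t,u,v}; that leaves w.
At row 3, column 5: row 3 has {r,s,t,w}; column 5 has {r,s,v,w}; that leaves u.
At row 4, column 2: row 4 has {r,u,v,w}; column 2 has {r,s,u}; that leaves t.
At row 4, column 3: row 4 has {r,t,u,v,w}; column 3 has {r,t,u,v}; that leaves s.
At row 5, column 1: row 5 has {r,s,u}; column 1 has {r,s,t,w}; that leaves v.
At row 5, column 3: row 5 has {r,s,u,v}; column 3 has {r,s,t,u,v}; that leaves w.
At row 5, column 6: row 5 has {r,s,u,v,w}; column 6 has {r,s,u,v,w}; that leaves t.
At row 6, column 1: row 6 has {r,s,v}; column 1 has {r,s,t,v,w}; that leaves u.
At row 6, column 2: row 6 has {r,s,u,v}; column 2 has {r,s,t,u}; that leaves w.
At row 6, column 5: row 6 has {r,s,u,v,w}; column 5 has {r,s,u,v,w}; that leaves t.
At row 3, column 2: row 3 has {r,s,t,u,w}; column 2 has {r,s,t,u,w}; that leaves v.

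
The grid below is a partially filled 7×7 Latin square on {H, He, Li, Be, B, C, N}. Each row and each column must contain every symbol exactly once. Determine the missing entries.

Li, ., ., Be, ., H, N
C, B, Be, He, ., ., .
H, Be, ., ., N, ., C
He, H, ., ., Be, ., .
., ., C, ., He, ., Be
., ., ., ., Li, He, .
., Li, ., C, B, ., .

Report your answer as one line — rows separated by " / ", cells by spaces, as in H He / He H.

(r1,c5) = C
(r2,c5) = H
(r2,c7) = Li
(r4,c7) = B
(r5,c2) = N
(r6,c2) = C
(r6,c7) = H
(r7,c7) = He
(r1,c2) = He
(r1,c3) = B
(r2,c6) = N
(r5,c1) = B
(r5,c6) = Li
(r6,c3) = N
(r6,c4) = B
(r7,c3) = H
(r7,c6) = Be
(r3,c4) = Li
(r3,c6) = B
(r4,c3) = Li
(r4,c4) = N
(r4,c6) = C
(r5,c4) = H
(r6,c1) = Be
(r7,c1) = N
(r3,c3) = He

Li He B Be C H N / C B Be He H N Li / H Be He Li N B C / He H Li N Be C B / B N C H He Li Be / Be C N B Li He H / N Li H C B Be He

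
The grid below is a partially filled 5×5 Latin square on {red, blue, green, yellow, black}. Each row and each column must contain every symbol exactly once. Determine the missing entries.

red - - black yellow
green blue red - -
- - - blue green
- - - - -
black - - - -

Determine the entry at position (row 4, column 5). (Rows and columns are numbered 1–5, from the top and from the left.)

red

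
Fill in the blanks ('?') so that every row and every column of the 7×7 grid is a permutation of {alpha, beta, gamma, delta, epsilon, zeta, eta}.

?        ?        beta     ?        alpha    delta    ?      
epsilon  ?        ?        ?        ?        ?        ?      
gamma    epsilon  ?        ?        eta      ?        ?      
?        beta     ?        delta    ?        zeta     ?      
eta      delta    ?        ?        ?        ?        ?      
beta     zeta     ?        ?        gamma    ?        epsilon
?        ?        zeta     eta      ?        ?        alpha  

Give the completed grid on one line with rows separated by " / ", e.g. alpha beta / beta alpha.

zeta eta beta epsilon alpha delta gamma / epsilon alpha eta beta delta gamma zeta / gamma epsilon alpha zeta eta beta delta / alpha beta gamma delta epsilon zeta eta / eta delta epsilon gamma zeta alpha beta / beta zeta delta alpha gamma eta epsilon / delta gamma zeta eta beta epsilon alpha

(r1,c1) = zeta
(r4,c1) = alpha
(r4,c5) = epsilon
(r6,c4) = alpha
(r6,c6) = eta
(r7,c1) = delta
(r7,c2) = gamma
(r7,c5) = beta
(r7,c6) = epsilon
(r1,c2) = eta
(r1,c7) = gamma
(r2,c2) = alpha
(r4,c7) = eta
(r5,c5) = zeta
(r5,c7) = beta
(r6,c3) = delta
(r1,c4) = epsilon
(r2,c5) = delta
(r2,c7) = zeta
(r3,c3) = alpha
(r3,c6) = beta
(r3,c7) = delta
(r4,c3) = gamma
(r5,c3) = epsilon
(r5,c4) = gamma
(r5,c6) = alpha
(r2,c3) = eta
(r2,c4) = beta
(r2,c6) = gamma
(r3,c4) = zeta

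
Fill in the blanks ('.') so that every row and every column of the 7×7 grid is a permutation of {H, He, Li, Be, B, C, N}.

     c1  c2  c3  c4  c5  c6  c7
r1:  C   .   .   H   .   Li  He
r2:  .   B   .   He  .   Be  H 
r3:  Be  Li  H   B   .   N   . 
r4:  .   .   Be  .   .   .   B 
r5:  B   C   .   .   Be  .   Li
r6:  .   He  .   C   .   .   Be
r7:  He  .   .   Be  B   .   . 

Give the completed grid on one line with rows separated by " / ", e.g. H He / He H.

row 1 has {H,He,Li,C}; column 5 has {Be,B} — only N is left for (r1,c5).
row 3 has {H,Li,Be,B,N}; column 7 has {H,He,Li,Be,B} — only C is left for (r3,c7).
row 5 has {Li,Be,B,C}; column 4 has {H,He,Be,B,C} — only N is left for (r5,c4).
row 7 has {He,Be,B}; column 7 has {H,He,Li,Be,B,C} — only N is left for (r7,c7).
row 1 has {H,He,Li,C,N}; column 2 has {He,Li,B,C} — only Be is left for (r1,c2).
row 1 has {H,He,Li,Be,C,N}; column 3 has {H,Be} — only B is left for (r1,c3).
row 3 has {H,Li,Be,B,C,N}; column 5 has {Be,B,N} — only He is left for (r3,c5).
row 4 has {Be,B}; column 4 has {H,He,Be,B,C,N} — only Li is left for (r4,c4).
row 5 has {Li,Be,B,C,N}; column 3 has {H,Be,B} — only He is left for (r5,c3).
row 5 has {He,Li,Be,B,C,N}; column 6 has {Li,Be,N} — only H is left for (r5,c6).
row 6 has {He,Be,C}; column 6 has {H,Li,Be,N} — only B is left for (r6,c6).
row 7 has {He,Be,B,N}; column 2 has {He,Li,Be,B,C} — only H is left for (r7,c2).
row 7 has {H,He,Be,B,N}; column 6 has {H,Li,Be,B,N} — only C is left for (r7,c6).
row 4 has {Li,Be,B}; column 2 has {H,He,Li,Be,B,C} — only N is left for (r4,c2).
row 4 has {Li,Be,B,N}; column 6 has {H,Li,Be,B,C,N} — only He is left for (r4,c6).
row 7 has {H,He,Be,B,C,N}; column 3 has {H,He,Be,B} — only Li is left for (r7,c3).
row 4 has {He,Li,Be,B,N}; column 1 has {He,Be,B,C} — only H is left for (r4,c1).
row 4 has {H,He,Li,Be,B,N}; column 5 has {He,Be,B,N} — only C is left for (r4,c5).
row 6 has {He,Be,B,C}; column 3 has {H,He,Li,Be,B} — only N is left for (r6,c3).
row 2 has {H,He,Be,B}; column 3 has {H,He,Li,Be,B,N} — only C is left for (r2,c3).
row 2 has {H,He,Be,B,C}; column 5 has {He,Be,B,C,N} — only Li is left for (r2,c5).
row 6 has {He,Be,B,C,N}; column 1 has {H,He,Be,B,C} — only Li is left for (r6,c1).
row 6 has {He,Li,Be,B,C,N}; column 5 has {He,Li,Be,B,C,N} — only H is left for (r6,c5).
row 2 has {H,He,Li,Be,B,C}; column 1 has {H,He,Li,Be,B,C} — only N is left for (r2,c1).

C Be B H N Li He / N B C He Li Be H / Be Li H B He N C / H N Be Li C He B / B C He N Be H Li / Li He N C H B Be / He H Li Be B C N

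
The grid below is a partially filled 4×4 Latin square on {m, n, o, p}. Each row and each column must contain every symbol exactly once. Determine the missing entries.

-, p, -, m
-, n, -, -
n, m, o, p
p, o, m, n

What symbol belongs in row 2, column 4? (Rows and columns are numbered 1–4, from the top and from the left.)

Cell (r1,c1): row 1 has {m,p}; column 1 has {n,p} → o.
Cell (r1,c3): row 1 has {m,o,p}; column 3 has {m,o} → n.
Cell (r2,c1): row 2 has {n}; column 1 has {n,o,p} → m.
Cell (r2,c3): row 2 has {m,n}; column 3 has {m,n,o} → p.
Cell (r2,c4): row 2 has {m,n,p}; column 4 has {m,n,p} → o.

o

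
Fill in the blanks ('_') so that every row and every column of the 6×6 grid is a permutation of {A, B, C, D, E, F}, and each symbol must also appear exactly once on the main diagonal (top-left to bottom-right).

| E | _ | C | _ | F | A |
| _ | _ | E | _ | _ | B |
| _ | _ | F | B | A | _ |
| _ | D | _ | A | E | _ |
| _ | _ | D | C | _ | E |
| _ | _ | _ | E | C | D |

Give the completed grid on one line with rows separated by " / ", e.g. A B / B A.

E B C D F A / A C E F D B / D E F B A C / C D B A E F / F A D C B E / B F A E C D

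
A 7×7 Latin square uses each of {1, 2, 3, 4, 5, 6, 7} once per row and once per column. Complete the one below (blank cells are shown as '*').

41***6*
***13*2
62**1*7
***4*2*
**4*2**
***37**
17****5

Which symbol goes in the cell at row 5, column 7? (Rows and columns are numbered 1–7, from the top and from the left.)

6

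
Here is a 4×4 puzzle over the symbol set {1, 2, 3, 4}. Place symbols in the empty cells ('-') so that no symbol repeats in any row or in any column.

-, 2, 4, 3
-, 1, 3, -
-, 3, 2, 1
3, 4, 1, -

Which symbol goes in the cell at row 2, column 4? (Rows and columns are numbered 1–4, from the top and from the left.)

4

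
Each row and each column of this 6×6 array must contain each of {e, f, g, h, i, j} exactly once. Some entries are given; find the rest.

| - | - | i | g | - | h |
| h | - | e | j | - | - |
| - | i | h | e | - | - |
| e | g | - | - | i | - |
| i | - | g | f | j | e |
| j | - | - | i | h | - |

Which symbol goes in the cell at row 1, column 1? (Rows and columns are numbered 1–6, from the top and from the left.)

f

(r1,c1): row 1 has {g,h,i}; column 1 has {e,h,i,j}, so it must be f.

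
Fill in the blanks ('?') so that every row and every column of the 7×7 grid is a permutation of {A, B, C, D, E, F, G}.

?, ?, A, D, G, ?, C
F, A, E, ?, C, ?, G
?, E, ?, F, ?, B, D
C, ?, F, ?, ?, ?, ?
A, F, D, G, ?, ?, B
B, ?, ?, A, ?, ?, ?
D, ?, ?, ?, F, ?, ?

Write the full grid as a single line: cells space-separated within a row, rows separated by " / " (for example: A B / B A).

E B A D G F C / F A E B C D G / G E C F A B D / C D F E B G A / A F D G E C B / B C G A D E F / D G B C F A E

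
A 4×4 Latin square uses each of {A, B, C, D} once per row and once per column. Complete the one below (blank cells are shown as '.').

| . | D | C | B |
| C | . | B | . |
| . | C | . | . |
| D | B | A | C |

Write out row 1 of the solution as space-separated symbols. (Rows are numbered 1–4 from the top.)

A D C B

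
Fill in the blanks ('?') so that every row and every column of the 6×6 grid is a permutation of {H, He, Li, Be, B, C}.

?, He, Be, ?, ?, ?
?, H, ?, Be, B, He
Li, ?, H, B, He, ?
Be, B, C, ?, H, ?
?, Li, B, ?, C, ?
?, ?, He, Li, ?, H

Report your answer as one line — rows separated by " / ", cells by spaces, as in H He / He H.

H He Be C Li B / C H Li Be B He / Li Be H B He C / Be B C He H Li / He Li B H C Be / B C He Li Be H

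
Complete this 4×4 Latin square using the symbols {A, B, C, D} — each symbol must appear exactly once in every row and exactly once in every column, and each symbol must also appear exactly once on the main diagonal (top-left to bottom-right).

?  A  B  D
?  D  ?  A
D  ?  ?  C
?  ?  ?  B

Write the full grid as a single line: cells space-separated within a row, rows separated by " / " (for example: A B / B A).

C A B D / B D C A / D B A C / A C D B

(r1,c1) = C
(r2,c1) = B
(r2,c3) = C
(r3,c2) = B
(r3,c3) = A
(r4,c1) = A
(r4,c2) = C
(r4,c3) = D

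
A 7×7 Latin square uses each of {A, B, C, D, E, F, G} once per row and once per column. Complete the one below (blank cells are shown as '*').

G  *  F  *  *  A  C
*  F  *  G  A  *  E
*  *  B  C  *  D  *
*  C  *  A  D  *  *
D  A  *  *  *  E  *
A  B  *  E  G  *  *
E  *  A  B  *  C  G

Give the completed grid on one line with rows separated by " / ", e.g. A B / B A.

G E F D B A C / C F D G A B E / F G B C E D A / B C E A D G F / D A G F C E B / A B C E G F D / E D A B F C G

(r1,c4) = D
(r2,c6) = B
(r3,c1) = F
(r3,c5) = E
(r3,c7) = A
(r4,c1) = B
(r4,c7) = F
(r5,c4) = F
(r5,c7) = B
(r6,c6) = F
(r6,c7) = D
(r7,c2) = D
(r7,c5) = F
(r1,c2) = E
(r1,c5) = B
(r2,c1) = C
(r2,c3) = D
(r3,c2) = G
(r4,c6) = G
(r5,c5) = C
(r6,c3) = C
(r4,c3) = E
(r5,c3) = G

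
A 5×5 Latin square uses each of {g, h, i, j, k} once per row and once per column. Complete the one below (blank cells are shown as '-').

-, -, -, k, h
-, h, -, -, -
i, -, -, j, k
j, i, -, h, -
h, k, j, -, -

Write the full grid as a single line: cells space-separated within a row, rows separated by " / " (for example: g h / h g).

g j i k h / k h g i j / i g h j k / j i k h g / h k j g i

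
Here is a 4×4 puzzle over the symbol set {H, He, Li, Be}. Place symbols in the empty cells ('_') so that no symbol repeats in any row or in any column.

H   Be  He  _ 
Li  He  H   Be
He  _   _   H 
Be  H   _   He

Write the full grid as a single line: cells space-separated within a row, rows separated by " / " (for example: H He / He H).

H Be He Li / Li He H Be / He Li Be H / Be H Li He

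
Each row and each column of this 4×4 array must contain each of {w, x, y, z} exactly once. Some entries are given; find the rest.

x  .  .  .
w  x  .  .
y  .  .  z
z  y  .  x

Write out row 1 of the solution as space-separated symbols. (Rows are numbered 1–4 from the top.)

row 2 has {w,x}; column 4 has {x,z} — only y is left for (r2,c4).
row 3 has {y,z}; column 2 has {x,y} — only w is left for (r3,c2).
row 3 has {w,y,z}; column 3 is empty so far — only x is left for (r3,c3).
row 4 has {x,y,z}; column 3 has {x} — only w is left for (r4,c3).
row 1 has {x}; column 2 has {w,x,y} — only z is left for (r1,c2).
row 1 has {x,z}; column 3 has {w,x} — only y is left for (r1,c3).
row 1 has {x,y,z}; column 4 has {x,y,z} — only w is left for (r1,c4).

x z y w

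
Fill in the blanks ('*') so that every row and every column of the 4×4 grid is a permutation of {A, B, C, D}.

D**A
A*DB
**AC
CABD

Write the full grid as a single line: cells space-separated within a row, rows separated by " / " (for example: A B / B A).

D B C A / A C D B / B D A C / C A B D

Cell (r1,c3): row 1 has {A,D}; column 3 has {A,B,D} → C.
Cell (r2,c2): row 2 has {A,B,D}; column 2 has {A} → C.
Cell (r3,c1): row 3 has {A,C}; column 1 has {A,C,D} → B.
Cell (r3,c2): row 3 has {A,B,C}; column 2 has {A,C} → D.
Cell (r1,c2): row 1 has {A,C,D}; column 2 has {A,C,D} → B.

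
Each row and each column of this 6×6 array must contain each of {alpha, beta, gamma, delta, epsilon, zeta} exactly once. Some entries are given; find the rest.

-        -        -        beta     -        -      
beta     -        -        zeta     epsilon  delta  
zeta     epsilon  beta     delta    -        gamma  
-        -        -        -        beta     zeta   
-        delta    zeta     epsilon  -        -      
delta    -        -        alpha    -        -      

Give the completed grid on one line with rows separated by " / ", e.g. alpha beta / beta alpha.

gamma zeta epsilon beta delta alpha / beta gamma alpha zeta epsilon delta / zeta epsilon beta delta alpha gamma / epsilon alpha delta gamma beta zeta / alpha delta zeta epsilon gamma beta / delta beta gamma alpha zeta epsilon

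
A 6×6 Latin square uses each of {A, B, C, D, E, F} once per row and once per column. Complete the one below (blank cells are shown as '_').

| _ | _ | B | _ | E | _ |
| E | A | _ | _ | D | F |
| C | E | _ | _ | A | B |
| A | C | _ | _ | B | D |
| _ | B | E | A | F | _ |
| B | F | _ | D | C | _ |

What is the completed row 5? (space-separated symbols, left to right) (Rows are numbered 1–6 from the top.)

D B E A F C

(r1,c2) = D
(r2,c3) = C
(r2,c4) = B
(r3,c4) = F
(r4,c3) = F
(r4,c4) = E
(r5,c1) = D
(r5,c6) = C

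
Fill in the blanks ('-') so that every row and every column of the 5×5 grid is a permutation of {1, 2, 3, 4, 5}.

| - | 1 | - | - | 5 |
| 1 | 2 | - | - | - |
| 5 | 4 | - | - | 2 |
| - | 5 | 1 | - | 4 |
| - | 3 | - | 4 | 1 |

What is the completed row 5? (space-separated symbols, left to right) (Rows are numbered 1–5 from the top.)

2 3 5 4 1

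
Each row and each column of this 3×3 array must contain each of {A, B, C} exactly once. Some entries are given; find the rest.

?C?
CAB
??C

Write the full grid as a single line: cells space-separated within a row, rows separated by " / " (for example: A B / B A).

(r1,c3) = A
(r3,c2) = B
(r1,c1) = B
(r3,c1) = A

B C A / C A B / A B C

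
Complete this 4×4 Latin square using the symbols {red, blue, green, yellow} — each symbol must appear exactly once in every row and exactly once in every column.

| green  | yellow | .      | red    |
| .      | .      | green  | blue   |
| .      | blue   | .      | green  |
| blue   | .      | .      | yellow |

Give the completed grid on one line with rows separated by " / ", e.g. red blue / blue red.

green yellow blue red / yellow red green blue / red blue yellow green / blue green red yellow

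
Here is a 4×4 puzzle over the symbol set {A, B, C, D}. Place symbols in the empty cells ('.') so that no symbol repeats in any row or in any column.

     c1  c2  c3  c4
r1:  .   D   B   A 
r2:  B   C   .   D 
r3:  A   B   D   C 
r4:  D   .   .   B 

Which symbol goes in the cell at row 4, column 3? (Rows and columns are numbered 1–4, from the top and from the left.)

C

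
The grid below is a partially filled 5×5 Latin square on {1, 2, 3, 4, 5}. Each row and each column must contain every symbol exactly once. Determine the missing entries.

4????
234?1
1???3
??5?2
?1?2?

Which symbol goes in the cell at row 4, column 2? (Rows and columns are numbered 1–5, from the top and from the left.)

4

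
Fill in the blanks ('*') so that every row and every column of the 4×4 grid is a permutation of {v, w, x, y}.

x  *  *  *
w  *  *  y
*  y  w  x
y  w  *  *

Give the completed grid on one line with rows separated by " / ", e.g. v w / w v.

x v y w / w x v y / v y w x / y w x v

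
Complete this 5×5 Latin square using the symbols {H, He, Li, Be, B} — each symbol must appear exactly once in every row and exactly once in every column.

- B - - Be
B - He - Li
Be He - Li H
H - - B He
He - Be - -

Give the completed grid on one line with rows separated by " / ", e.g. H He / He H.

Li B H He Be / B H He Be Li / Be He B Li H / H Be Li B He / He Li Be H B

row 1 has {Be,B}; column 1 has {H,He,Be,B} — only Li is left for (r1,c1).
row 1 has {Li,Be,B}; column 3 has {He,Be} — only H is left for (r1,c3).
row 1 has {H,Li,Be,B}; column 4 has {Li,B} — only He is left for (r1,c4).
row 3 has {H,He,Li,Be}; column 3 has {H,He,Be} — only B is left for (r3,c3).
row 4 has {H,He,B}; column 3 has {H,He,Be,B} — only Li is left for (r4,c3).
row 5 has {He,Be}; column 4 has {He,Li,B} — only H is left for (r5,c4).
row 5 has {H,He,Be}; column 5 has {H,He,Li,Be} — only B is left for (r5,c5).
row 2 has {He,Li,B}; column 4 has {H,He,Li,B} — only Be is left for (r2,c4).
row 4 has {H,He,Li,B}; column 2 has {He,B} — only Be is left for (r4,c2).
row 5 has {H,He,Be,B}; column 2 has {He,Be,B} — only Li is left for (r5,c2).
row 2 has {He,Li,Be,B}; column 2 has {He,Li,Be,B} — only H is left for (r2,c2).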